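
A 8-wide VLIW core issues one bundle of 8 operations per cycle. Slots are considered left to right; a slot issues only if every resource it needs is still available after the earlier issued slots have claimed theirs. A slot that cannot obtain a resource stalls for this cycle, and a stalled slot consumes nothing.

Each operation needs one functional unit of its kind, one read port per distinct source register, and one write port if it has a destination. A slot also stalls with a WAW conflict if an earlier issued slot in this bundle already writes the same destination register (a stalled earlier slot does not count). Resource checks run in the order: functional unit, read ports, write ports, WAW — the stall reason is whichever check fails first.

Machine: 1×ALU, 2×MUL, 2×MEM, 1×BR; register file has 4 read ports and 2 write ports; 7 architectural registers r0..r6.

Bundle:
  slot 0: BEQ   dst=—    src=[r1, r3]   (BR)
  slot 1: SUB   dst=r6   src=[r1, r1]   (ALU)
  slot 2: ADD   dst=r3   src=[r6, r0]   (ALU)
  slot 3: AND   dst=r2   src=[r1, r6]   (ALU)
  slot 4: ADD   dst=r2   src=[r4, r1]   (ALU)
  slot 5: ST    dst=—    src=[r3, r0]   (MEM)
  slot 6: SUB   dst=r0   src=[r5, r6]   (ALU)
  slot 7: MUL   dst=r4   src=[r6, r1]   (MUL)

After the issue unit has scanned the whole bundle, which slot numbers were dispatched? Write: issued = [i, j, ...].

  0. BR ⇒ go  {1A/2Mu/2Ld/0B | 2r 2w}
  1. ALU→r6 ⇒ go  {0A/2Mu/2Ld/0B | 1r 1w}
  2. ALU→r3 ⇒ no(FU)  {0A/2Mu/2Ld/0B | 1r 1w}
  3. ALU→r2 ⇒ no(FU)  {0A/2Mu/2Ld/0B | 1r 1w}
  4. ALU→r2 ⇒ no(FU)  {0A/2Mu/2Ld/0B | 1r 1w}
  5. MEM ⇒ no(RD_PORT)  {0A/2Mu/2Ld/0B | 1r 1w}
  6. ALU→r0 ⇒ no(FU)  {0A/2Mu/2Ld/0B | 1r 1w}
  7. MUL→r4 ⇒ no(RD_PORT)  {0A/2Mu/2Ld/0B | 1r 1w}

issued = [0, 1]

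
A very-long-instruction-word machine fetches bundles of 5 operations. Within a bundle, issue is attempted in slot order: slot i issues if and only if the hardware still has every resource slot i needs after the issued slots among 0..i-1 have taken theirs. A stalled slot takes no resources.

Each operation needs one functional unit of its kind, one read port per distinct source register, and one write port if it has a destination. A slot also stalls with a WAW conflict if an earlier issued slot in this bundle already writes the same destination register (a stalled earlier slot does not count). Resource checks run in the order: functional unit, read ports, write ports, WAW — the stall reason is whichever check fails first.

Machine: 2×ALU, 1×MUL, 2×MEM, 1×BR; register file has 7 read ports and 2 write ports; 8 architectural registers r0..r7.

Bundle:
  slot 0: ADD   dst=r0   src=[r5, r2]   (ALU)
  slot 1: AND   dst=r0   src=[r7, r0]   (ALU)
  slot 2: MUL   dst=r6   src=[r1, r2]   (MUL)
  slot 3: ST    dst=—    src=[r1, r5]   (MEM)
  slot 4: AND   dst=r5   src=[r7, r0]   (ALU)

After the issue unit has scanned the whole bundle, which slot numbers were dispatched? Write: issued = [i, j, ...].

issued = [0, 2, 3]

#0 ALU src=r5,r2 dispatched  <A:1 Mu:1 Ld:2 B:1 rd:5 wr:1>
#1 ALU src=r7,r0 held:WAW  <A:1 Mu:1 Ld:2 B:1 rd:5 wr:1>
#2 MUL src=r1,r2 dispatched  <A:1 Mu:0 Ld:2 B:1 rd:3 wr:0>
#3 MEM src=r1,r5 dispatched  <A:1 Mu:0 Ld:1 B:1 rd:1 wr:0>
#4 ALU src=r7,r0 held:RD_PORT  <A:1 Mu:0 Ld:1 B:1 rd:1 wr:0>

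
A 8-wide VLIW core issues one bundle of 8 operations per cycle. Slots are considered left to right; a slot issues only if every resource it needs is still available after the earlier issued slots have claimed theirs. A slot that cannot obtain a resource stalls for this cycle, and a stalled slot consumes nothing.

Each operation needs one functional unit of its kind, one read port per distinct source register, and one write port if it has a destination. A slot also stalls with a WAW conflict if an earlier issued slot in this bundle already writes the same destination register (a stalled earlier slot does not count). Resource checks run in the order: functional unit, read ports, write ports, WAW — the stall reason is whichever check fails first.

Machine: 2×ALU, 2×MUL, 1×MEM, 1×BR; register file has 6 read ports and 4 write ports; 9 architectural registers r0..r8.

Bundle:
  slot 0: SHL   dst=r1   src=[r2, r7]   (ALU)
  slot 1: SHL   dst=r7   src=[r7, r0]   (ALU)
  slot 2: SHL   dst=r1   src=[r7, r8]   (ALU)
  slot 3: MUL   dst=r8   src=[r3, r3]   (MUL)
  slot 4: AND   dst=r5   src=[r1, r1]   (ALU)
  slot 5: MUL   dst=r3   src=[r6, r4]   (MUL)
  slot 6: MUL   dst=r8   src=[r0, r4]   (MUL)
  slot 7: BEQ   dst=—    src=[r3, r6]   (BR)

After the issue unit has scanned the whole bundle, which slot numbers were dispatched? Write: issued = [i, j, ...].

(0) want 1×ALU +2rd +1wr — yes → AL1|MU2|ME1|BR1|rd4|wr3
(1) want 1×ALU +2rd +1wr — yes → AL0|MU2|ME1|BR1|rd2|wr2
(2) want 1×ALU +2rd +1wr — FU → AL0|MU2|ME1|BR1|rd2|wr2
(3) want 1×MUL +1rd +1wr — yes → AL0|MU1|ME1|BR1|rd1|wr1
(4) want 1×ALU +1rd +1wr — FU → AL0|MU1|ME1|BR1|rd1|wr1
(5) want 1×MUL +2rd +1wr — RD_PORT → AL0|MU1|ME1|BR1|rd1|wr1
(6) want 1×MUL +2rd +1wr — RD_PORT → AL0|MU1|ME1|BR1|rd1|wr1
(7) want 1×BR +2rd +0wr — RD_PORT → AL0|MU1|ME1|BR1|rd1|wr1

issued = [0, 1, 3]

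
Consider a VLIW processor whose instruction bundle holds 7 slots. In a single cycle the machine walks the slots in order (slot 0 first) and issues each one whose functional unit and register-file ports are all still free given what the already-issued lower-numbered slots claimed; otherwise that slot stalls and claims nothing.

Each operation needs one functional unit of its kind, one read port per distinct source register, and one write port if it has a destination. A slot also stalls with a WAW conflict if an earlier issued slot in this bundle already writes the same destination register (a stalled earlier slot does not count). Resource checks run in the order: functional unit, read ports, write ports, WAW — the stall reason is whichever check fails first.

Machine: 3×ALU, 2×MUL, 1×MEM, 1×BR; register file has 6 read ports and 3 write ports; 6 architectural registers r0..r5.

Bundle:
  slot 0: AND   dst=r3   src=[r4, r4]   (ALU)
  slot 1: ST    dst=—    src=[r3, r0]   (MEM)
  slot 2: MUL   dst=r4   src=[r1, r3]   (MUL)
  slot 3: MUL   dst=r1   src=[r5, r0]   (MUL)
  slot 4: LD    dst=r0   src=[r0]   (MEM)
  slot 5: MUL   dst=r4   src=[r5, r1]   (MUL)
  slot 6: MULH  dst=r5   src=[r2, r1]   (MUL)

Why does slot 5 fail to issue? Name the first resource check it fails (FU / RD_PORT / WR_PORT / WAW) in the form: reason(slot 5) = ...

reason(slot 5) = RD_PORT

(0) want 1×ALU +1rd +1wr — yes → AL2|MU2|ME1|BR1|rd5|wr2
(1) want 1×MEM +2rd +0wr — yes → AL2|MU2|ME0|BR1|rd3|wr2
(2) want 1×MUL +2rd +1wr — yes → AL2|MU1|ME0|BR1|rd1|wr1
(3) want 1×MUL +2rd +1wr — RD_PORT → AL2|MU1|ME0|BR1|rd1|wr1
(4) want 1×MEM +1rd +1wr — FU → AL2|MU1|ME0|BR1|rd1|wr1
(5) want 1×MUL +2rd +1wr — RD_PORT → AL2|MU1|ME0|BR1|rd1|wr1
(6) want 1×MUL +2rd +1wr — RD_PORT → AL2|MU1|ME0|BR1|rd1|wr1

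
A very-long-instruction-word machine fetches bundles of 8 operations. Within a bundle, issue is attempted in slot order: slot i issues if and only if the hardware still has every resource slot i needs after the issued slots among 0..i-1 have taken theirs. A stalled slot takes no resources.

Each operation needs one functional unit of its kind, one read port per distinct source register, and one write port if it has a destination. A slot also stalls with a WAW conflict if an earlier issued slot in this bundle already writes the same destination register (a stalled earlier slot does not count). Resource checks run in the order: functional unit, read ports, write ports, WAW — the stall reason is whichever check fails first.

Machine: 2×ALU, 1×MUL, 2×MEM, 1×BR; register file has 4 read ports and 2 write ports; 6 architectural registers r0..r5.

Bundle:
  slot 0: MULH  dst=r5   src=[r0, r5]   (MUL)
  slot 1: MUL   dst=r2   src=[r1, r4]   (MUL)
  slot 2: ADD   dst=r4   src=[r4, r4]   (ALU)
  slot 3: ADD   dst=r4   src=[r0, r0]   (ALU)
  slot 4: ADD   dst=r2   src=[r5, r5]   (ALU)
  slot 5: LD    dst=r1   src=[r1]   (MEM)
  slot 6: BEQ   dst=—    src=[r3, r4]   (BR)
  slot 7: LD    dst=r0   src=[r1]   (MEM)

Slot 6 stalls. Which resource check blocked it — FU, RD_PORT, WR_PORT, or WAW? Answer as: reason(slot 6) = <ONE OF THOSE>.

(0) want 1×MUL +2rd +1wr — yes → AL2|MU0|ME2|BR1|rd2|wr1
(1) want 1×MUL +2rd +1wr — FU → AL2|MU0|ME2|BR1|rd2|wr1
(2) want 1×ALU +1rd +1wr — yes → AL1|MU0|ME2|BR1|rd1|wr0
(3) want 1×ALU +1rd +1wr — WR_PORT → AL1|MU0|ME2|BR1|rd1|wr0
(4) want 1×ALU +1rd +1wr — WR_PORT → AL1|MU0|ME2|BR1|rd1|wr0
(5) want 1×MEM +1rd +1wr — WR_PORT → AL1|MU0|ME2|BR1|rd1|wr0
(6) want 1×BR +2rd +0wr — RD_PORT → AL1|MU0|ME2|BR1|rd1|wr0
(7) want 1×MEM +1rd +1wr — WR_PORT → AL1|MU0|ME2|BR1|rd1|wr0

reason(slot 6) = RD_PORT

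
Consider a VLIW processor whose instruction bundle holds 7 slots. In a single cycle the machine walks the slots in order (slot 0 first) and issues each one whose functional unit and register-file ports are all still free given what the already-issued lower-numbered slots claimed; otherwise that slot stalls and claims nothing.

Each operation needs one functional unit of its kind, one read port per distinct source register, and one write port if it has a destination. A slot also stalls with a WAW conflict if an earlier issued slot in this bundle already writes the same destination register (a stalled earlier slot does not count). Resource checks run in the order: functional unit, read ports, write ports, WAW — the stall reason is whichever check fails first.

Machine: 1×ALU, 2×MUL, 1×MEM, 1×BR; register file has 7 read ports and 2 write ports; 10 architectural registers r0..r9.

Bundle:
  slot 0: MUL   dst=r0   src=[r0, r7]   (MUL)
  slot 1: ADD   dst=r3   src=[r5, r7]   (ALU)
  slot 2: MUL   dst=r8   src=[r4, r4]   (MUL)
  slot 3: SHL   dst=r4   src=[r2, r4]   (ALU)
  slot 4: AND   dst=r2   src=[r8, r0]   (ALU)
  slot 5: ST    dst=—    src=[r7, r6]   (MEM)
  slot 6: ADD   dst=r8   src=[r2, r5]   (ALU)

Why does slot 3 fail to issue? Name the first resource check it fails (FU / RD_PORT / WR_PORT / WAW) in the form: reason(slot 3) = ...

reason(slot 3) = FU

[0] MUL needs rd=2 wr=1: ok; after: ALU=1 MUL=1 MEM=1 BR=1, R=5, W=1
[1] ALU needs rd=2 wr=1: ok; after: ALU=0 MUL=1 MEM=1 BR=1, R=3, W=0
[2] MUL needs rd=1 wr=1: WR_PORT; after: ALU=0 MUL=1 MEM=1 BR=1, R=3, W=0
[3] ALU needs rd=2 wr=1: FU; after: ALU=0 MUL=1 MEM=1 BR=1, R=3, W=0
[4] ALU needs rd=2 wr=1: FU; after: ALU=0 MUL=1 MEM=1 BR=1, R=3, W=0
[5] MEM needs rd=2 wr=0: ok; after: ALU=0 MUL=1 MEM=0 BR=1, R=1, W=0
[6] ALU needs rd=2 wr=1: FU; after: ALU=0 MUL=1 MEM=0 BR=1, R=1, W=0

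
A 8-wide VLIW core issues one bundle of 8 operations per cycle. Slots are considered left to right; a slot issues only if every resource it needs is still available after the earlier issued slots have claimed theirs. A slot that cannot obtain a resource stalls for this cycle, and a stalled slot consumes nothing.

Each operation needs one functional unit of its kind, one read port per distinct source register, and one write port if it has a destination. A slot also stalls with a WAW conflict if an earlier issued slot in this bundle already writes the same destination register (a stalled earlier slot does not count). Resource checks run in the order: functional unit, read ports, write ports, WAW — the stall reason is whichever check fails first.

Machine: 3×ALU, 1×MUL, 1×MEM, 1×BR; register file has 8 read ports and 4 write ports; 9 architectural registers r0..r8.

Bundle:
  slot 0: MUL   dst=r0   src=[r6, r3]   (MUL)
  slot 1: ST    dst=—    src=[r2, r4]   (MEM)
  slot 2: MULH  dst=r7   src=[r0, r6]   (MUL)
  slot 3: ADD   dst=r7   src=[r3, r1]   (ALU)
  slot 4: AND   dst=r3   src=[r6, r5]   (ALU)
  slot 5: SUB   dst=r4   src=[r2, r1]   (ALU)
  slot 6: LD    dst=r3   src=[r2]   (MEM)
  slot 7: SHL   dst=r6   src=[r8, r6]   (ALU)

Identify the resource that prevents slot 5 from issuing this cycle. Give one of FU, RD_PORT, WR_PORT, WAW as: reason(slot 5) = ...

  0. MUL→r0 ⇒ go  {3A/0Mu/1Ld/1B | 6r 3w}
  1. MEM ⇒ go  {3A/0Mu/0Ld/1B | 4r 3w}
  2. MUL→r7 ⇒ no(FU)  {3A/0Mu/0Ld/1B | 4r 3w}
  3. ALU→r7 ⇒ go  {2A/0Mu/0Ld/1B | 2r 2w}
  4. ALU→r3 ⇒ go  {1A/0Mu/0Ld/1B | 0r 1w}
  5. ALU→r4 ⇒ no(RD_PORT)  {1A/0Mu/0Ld/1B | 0r 1w}
  6. MEM→r3 ⇒ no(FU)  {1A/0Mu/0Ld/1B | 0r 1w}
  7. ALU→r6 ⇒ no(RD_PORT)  {1A/0Mu/0Ld/1B | 0r 1w}

reason(slot 5) = RD_PORT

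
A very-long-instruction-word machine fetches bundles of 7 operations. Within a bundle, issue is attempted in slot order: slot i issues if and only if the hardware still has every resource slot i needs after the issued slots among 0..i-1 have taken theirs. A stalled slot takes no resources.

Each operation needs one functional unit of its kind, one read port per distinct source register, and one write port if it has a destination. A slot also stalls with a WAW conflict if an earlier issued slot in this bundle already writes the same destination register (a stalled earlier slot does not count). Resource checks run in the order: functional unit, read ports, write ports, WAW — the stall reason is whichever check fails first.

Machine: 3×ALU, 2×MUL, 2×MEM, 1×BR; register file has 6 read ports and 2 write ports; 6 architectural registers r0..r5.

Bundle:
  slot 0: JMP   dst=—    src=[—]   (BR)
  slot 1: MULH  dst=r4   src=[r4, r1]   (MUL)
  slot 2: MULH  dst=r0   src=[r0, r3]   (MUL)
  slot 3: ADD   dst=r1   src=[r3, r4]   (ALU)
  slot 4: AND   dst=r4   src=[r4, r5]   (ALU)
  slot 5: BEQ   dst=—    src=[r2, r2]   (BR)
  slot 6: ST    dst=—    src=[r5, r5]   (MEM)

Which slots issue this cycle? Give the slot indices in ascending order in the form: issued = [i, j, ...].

issued = [0, 1, 2, 6]

slot 0 (BR): ISSUE — free A3,Mu2,Ld2,B0 rp6 wp2
slot 1 (MUL): ISSUE — free A3,Mu1,Ld2,B0 rp4 wp1
slot 2 (MUL): ISSUE — free A3,Mu0,Ld2,B0 rp2 wp0
slot 3 (ALU): stall WR_PORT — free A3,Mu0,Ld2,B0 rp2 wp0
slot 4 (ALU): stall WR_PORT — free A3,Mu0,Ld2,B0 rp2 wp0
slot 5 (BR): stall FU — free A3,Mu0,Ld2,B0 rp2 wp0
slot 6 (MEM): ISSUE — free A3,Mu0,Ld1,B0 rp1 wp0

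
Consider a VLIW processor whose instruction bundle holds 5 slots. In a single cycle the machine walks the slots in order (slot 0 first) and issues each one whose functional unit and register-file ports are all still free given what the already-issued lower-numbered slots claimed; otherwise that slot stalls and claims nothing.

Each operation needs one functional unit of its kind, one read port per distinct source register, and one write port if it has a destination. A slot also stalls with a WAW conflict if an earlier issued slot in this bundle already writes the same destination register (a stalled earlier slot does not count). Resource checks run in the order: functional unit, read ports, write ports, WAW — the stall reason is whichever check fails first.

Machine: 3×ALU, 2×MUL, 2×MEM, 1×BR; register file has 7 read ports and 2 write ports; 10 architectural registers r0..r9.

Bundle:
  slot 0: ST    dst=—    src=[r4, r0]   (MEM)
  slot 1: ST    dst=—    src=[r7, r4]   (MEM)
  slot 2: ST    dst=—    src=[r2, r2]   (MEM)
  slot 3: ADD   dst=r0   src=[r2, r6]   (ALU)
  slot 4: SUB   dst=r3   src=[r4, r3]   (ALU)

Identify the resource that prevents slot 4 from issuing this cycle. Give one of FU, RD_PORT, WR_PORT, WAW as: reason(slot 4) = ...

reason(slot 4) = RD_PORT

slot 0 (MEM): ISSUE — free A3,Mu2,Ld1,B1 rp5 wp2
slot 1 (MEM): ISSUE — free A3,Mu2,Ld0,B1 rp3 wp2
slot 2 (MEM): stall FU — free A3,Mu2,Ld0,B1 rp3 wp2
slot 3 (ALU): ISSUE — free A2,Mu2,Ld0,B1 rp1 wp1
slot 4 (ALU): stall RD_PORT — free A2,Mu2,Ld0,B1 rp1 wp1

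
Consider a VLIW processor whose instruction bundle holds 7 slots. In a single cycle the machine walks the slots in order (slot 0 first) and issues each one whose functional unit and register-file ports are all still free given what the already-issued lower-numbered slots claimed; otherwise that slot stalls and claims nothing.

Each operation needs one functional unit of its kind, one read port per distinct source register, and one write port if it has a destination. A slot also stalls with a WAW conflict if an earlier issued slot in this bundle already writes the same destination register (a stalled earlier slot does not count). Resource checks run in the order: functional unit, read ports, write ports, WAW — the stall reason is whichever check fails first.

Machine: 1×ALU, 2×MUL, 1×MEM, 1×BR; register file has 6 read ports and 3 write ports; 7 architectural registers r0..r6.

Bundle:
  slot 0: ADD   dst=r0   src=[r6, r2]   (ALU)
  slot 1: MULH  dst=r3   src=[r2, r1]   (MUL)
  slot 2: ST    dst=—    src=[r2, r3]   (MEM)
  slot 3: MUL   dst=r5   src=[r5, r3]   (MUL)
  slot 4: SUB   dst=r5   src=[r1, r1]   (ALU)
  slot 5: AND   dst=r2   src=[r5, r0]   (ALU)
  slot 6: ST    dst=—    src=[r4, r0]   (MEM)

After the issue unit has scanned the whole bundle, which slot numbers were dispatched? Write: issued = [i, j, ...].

issued = [0, 1, 2]

(0) want 1×ALU +2rd +1wr — yes → AL0|MU2|ME1|BR1|rd4|wr2
(1) want 1×MUL +2rd +1wr — yes → AL0|MU1|ME1|BR1|rd2|wr1
(2) want 1×MEM +2rd +0wr — yes → AL0|MU1|ME0|BR1|rd0|wr1
(3) want 1×MUL +2rd +1wr — RD_PORT → AL0|MU1|ME0|BR1|rd0|wr1
(4) want 1×ALU +1rd +1wr — FU → AL0|MU1|ME0|BR1|rd0|wr1
(5) want 1×ALU +2rd +1wr — FU → AL0|MU1|ME0|BR1|rd0|wr1
(6) want 1×MEM +2rd +0wr — FU → AL0|MU1|ME0|BR1|rd0|wr1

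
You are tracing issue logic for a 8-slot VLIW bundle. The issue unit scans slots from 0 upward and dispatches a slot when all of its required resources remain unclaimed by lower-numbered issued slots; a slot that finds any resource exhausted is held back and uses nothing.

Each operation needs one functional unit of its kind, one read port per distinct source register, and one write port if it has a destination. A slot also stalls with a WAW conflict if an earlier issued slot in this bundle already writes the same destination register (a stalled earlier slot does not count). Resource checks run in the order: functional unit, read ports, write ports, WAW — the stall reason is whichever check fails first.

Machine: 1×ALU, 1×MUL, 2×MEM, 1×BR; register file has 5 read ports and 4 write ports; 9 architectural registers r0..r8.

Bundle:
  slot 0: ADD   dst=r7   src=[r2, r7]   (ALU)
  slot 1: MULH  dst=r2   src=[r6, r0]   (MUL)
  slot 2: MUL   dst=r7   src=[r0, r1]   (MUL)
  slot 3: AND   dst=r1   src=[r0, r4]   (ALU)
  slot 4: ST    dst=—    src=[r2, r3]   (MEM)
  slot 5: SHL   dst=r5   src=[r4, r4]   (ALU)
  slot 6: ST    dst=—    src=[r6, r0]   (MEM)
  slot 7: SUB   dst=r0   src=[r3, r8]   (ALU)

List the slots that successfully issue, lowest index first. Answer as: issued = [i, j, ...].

issued = [0, 1]

slot 0 (ALU): ISSUE — free A0,Mu1,Ld2,B1 rp3 wp3
slot 1 (MUL): ISSUE — free A0,Mu0,Ld2,B1 rp1 wp2
slot 2 (MUL): stall FU — free A0,Mu0,Ld2,B1 rp1 wp2
slot 3 (ALU): stall FU — free A0,Mu0,Ld2,B1 rp1 wp2
slot 4 (MEM): stall RD_PORT — free A0,Mu0,Ld2,B1 rp1 wp2
slot 5 (ALU): stall FU — free A0,Mu0,Ld2,B1 rp1 wp2
slot 6 (MEM): stall RD_PORT — free A0,Mu0,Ld2,B1 rp1 wp2
slot 7 (ALU): stall FU — free A0,Mu0,Ld2,B1 rp1 wp2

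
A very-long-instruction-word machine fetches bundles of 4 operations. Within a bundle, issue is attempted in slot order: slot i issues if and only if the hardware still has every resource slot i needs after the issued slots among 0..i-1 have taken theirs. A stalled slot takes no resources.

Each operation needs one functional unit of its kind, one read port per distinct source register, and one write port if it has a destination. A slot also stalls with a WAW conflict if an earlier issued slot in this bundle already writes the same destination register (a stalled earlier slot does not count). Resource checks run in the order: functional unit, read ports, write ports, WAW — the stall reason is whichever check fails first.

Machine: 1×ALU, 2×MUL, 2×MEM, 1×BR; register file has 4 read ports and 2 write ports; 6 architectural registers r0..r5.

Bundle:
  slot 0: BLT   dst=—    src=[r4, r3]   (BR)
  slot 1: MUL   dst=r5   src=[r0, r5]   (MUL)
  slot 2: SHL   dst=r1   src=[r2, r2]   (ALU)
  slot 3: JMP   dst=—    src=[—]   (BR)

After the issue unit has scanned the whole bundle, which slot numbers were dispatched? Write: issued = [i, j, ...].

[0] BR needs rd=2 wr=0: ok; after: ALU=1 MUL=2 MEM=2 BR=0, R=2, W=2
[1] MUL needs rd=2 wr=1: ok; after: ALU=1 MUL=1 MEM=2 BR=0, R=0, W=1
[2] ALU needs rd=1 wr=1: RD_PORT; after: ALU=1 MUL=1 MEM=2 BR=0, R=0, W=1
[3] BR needs rd=0 wr=0: FU; after: ALU=1 MUL=1 MEM=2 BR=0, R=0, W=1

issued = [0, 1]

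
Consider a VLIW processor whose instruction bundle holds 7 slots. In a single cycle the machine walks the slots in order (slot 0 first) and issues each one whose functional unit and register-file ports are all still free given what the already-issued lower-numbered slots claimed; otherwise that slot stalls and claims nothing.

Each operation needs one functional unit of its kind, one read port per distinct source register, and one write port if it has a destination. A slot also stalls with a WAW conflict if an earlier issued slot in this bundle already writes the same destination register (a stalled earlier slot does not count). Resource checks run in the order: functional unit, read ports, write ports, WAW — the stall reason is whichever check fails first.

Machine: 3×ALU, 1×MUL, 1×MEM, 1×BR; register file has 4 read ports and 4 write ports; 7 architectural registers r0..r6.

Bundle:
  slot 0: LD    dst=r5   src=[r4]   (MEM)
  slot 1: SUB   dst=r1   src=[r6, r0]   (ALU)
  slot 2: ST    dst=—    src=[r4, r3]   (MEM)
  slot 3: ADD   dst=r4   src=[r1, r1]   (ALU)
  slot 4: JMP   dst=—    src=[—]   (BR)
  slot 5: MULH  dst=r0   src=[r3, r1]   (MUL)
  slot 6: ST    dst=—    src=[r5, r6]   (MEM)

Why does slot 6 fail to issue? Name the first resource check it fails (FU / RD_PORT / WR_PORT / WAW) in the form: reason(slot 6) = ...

reason(slot 6) = FU

  0. MEM→r5 ⇒ go  {3A/1Mu/0Ld/1B | 3r 3w}
  1. ALU→r1 ⇒ go  {2A/1Mu/0Ld/1B | 1r 2w}
  2. MEM ⇒ no(FU)  {2A/1Mu/0Ld/1B | 1r 2w}
  3. ALU→r4 ⇒ go  {1A/1Mu/0Ld/1B | 0r 1w}
  4. BR ⇒ go  {1A/1Mu/0Ld/0B | 0r 1w}
  5. MUL→r0 ⇒ no(RD_PORT)  {1A/1Mu/0Ld/0B | 0r 1w}
  6. MEM ⇒ no(FU)  {1A/1Mu/0Ld/0B | 0r 1w}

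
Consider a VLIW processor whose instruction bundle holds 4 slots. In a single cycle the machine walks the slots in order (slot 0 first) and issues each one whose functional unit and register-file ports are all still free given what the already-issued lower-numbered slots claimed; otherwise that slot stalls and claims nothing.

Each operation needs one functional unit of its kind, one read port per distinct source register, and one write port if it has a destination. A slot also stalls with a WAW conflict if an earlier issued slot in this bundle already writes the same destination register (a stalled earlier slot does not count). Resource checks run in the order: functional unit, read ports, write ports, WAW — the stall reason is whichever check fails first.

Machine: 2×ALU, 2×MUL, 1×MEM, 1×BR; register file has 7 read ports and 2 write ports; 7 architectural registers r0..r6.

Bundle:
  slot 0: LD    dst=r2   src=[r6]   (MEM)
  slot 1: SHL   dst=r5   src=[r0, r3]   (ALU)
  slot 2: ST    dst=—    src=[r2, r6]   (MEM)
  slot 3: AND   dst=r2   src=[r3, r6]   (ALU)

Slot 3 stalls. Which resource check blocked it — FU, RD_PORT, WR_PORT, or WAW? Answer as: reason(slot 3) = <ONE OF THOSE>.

  0. MEM→r2 ⇒ go  {2A/2Mu/0Ld/1B | 6r 1w}
  1. ALU→r5 ⇒ go  {1A/2Mu/0Ld/1B | 4r 0w}
  2. MEM ⇒ no(FU)  {1A/2Mu/0Ld/1B | 4r 0w}
  3. ALU→r2 ⇒ no(WR_PORT)  {1A/2Mu/0Ld/1B | 4r 0w}

reason(slot 3) = WR_PORT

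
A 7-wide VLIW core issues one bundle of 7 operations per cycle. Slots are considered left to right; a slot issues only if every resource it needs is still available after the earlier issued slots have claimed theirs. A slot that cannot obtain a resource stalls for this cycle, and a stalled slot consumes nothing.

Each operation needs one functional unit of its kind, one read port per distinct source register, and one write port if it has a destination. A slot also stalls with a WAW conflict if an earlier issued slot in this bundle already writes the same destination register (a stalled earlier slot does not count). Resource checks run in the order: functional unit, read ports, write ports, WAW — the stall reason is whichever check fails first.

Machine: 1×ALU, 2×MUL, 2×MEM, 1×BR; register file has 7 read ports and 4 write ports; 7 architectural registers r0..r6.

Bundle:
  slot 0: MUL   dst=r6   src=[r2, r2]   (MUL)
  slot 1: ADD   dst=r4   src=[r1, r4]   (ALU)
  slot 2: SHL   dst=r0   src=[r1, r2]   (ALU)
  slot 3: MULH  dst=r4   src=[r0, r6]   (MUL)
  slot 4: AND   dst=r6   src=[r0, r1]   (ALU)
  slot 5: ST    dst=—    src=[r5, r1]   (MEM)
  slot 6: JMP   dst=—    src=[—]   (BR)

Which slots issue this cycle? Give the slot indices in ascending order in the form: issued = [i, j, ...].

slot 0 (MUL): ISSUE — free A1,Mu1,Ld2,B1 rp6 wp3
slot 1 (ALU): ISSUE — free A0,Mu1,Ld2,B1 rp4 wp2
slot 2 (ALU): stall FU — free A0,Mu1,Ld2,B1 rp4 wp2
slot 3 (MUL): stall WAW — free A0,Mu1,Ld2,B1 rp4 wp2
slot 4 (ALU): stall FU — free A0,Mu1,Ld2,B1 rp4 wp2
slot 5 (MEM): ISSUE — free A0,Mu1,Ld1,B1 rp2 wp2
slot 6 (BR): ISSUE — free A0,Mu1,Ld1,B0 rp2 wp2

issued = [0, 1, 5, 6]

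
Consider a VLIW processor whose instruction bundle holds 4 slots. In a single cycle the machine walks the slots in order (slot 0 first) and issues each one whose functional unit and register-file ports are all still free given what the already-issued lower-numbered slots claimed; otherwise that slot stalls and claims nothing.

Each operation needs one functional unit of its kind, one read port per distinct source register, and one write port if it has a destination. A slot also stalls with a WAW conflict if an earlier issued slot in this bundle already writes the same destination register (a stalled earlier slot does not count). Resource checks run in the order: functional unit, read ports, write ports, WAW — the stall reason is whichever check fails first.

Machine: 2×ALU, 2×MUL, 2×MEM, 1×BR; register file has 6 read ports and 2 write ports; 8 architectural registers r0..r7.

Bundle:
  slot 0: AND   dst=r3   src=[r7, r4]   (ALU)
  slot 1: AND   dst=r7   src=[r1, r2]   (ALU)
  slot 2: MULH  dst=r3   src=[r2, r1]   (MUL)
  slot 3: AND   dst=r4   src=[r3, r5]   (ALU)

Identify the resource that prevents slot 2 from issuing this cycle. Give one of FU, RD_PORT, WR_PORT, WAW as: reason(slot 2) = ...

slot 0 (ALU): ISSUE — free A1,Mu2,Ld2,B1 rp4 wp1
slot 1 (ALU): ISSUE — free A0,Mu2,Ld2,B1 rp2 wp0
slot 2 (MUL): stall WR_PORT — free A0,Mu2,Ld2,B1 rp2 wp0
slot 3 (ALU): stall FU — free A0,Mu2,Ld2,B1 rp2 wp0

reason(slot 2) = WR_PORT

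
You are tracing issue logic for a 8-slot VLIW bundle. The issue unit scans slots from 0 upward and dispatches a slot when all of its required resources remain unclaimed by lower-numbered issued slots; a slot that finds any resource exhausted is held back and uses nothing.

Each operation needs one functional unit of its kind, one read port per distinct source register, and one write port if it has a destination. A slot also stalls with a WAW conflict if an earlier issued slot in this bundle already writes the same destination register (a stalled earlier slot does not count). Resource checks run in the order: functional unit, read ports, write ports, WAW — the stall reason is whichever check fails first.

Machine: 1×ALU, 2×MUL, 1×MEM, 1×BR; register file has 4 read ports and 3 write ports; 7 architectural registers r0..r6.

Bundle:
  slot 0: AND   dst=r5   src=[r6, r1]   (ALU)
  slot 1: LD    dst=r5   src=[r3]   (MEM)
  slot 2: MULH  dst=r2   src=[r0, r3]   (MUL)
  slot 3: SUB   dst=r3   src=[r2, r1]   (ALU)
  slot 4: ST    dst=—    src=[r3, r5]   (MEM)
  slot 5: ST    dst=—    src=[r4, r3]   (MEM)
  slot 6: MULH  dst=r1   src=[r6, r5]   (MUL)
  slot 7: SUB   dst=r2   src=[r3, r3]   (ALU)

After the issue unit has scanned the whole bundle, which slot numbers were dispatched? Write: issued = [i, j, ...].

issued = [0, 2]

[0] ALU needs rd=2 wr=1: ok; after: ALU=0 MUL=2 MEM=1 BR=1, R=2, W=2
[1] MEM needs rd=1 wr=1: WAW; after: ALU=0 MUL=2 MEM=1 BR=1, R=2, W=2
[2] MUL needs rd=2 wr=1: ok; after: ALU=0 MUL=1 MEM=1 BR=1, R=0, W=1
[3] ALU needs rd=2 wr=1: FU; after: ALU=0 MUL=1 MEM=1 BR=1, R=0, W=1
[4] MEM needs rd=2 wr=0: RD_PORT; after: ALU=0 MUL=1 MEM=1 BR=1, R=0, W=1
[5] MEM needs rd=2 wr=0: RD_PORT; after: ALU=0 MUL=1 MEM=1 BR=1, R=0, W=1
[6] MUL needs rd=2 wr=1: RD_PORT; after: ALU=0 MUL=1 MEM=1 BR=1, R=0, W=1
[7] ALU needs rd=1 wr=1: FU; after: ALU=0 MUL=1 MEM=1 BR=1, R=0, W=1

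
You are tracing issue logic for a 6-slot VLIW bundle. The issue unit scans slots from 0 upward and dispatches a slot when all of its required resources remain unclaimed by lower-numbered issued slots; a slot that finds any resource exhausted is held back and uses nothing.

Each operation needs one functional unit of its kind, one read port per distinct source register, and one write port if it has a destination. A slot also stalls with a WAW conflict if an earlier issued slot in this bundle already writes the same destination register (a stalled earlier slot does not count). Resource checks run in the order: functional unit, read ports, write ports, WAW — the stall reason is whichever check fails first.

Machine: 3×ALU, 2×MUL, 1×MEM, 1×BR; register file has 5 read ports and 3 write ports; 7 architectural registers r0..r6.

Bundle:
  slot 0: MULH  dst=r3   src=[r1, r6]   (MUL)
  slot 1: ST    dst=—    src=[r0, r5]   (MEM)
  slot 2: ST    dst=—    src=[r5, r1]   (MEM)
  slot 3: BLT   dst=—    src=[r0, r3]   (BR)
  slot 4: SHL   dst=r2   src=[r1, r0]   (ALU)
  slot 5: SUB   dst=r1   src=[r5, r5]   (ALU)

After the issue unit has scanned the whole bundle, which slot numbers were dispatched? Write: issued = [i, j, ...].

(0) want 1×MUL +2rd +1wr — yes → AL3|MU1|ME1|BR1|rd3|wr2
(1) want 1×MEM +2rd +0wr — yes → AL3|MU1|ME0|BR1|rd1|wr2
(2) want 1×MEM +2rd +0wr — FU → AL3|MU1|ME0|BR1|rd1|wr2
(3) want 1×BR +2rd +0wr — RD_PORT → AL3|MU1|ME0|BR1|rd1|wr2
(4) want 1×ALU +2rd +1wr — RD_PORT → AL3|MU1|ME0|BR1|rd1|wr2
(5) want 1×ALU +1rd +1wr — yes → AL2|MU1|ME0|BR1|rd0|wr1

issued = [0, 1, 5]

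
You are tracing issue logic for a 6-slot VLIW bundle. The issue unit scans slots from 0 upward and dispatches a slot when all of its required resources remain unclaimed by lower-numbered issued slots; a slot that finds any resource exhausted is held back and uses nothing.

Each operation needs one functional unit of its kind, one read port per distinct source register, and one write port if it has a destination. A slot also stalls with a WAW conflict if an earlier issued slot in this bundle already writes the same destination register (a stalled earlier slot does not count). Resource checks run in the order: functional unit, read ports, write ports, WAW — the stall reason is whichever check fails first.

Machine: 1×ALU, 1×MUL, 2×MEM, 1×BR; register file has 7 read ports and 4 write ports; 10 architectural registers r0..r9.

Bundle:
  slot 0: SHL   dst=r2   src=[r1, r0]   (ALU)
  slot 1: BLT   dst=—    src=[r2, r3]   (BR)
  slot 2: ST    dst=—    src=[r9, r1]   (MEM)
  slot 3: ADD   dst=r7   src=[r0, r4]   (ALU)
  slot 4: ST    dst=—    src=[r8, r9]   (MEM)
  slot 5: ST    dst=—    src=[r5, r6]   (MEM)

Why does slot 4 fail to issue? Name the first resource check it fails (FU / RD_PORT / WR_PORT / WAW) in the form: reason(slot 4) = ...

  0. ALU→r2 ⇒ go  {0A/1Mu/2Ld/1B | 5r 3w}
  1. BR ⇒ go  {0A/1Mu/2Ld/0B | 3r 3w}
  2. MEM ⇒ go  {0A/1Mu/1Ld/0B | 1r 3w}
  3. ALU→r7 ⇒ no(FU)  {0A/1Mu/1Ld/0B | 1r 3w}
  4. MEM ⇒ no(RD_PORT)  {0A/1Mu/1Ld/0B | 1r 3w}
  5. MEM ⇒ no(RD_PORT)  {0A/1Mu/1Ld/0B | 1r 3w}

reason(slot 4) = RD_PORT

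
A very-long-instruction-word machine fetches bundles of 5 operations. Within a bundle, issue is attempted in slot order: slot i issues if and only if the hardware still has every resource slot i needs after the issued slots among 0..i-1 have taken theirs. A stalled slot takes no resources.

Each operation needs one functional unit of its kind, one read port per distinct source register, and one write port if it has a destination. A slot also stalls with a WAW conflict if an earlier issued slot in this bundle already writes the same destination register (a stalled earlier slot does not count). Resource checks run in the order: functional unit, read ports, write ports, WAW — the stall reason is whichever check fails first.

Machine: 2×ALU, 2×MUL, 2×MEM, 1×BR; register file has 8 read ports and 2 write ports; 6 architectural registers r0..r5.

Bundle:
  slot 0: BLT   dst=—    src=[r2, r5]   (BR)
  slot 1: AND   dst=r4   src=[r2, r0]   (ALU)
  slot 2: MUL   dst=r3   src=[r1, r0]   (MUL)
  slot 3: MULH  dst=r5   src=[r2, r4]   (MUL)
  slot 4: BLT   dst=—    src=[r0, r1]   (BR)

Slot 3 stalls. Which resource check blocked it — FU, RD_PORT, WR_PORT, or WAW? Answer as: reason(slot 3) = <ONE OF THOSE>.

reason(slot 3) = WR_PORT

slot 0 (BR): ISSUE — free A2,Mu2,Ld2,B0 rp6 wp2
slot 1 (ALU): ISSUE — free A1,Mu2,Ld2,B0 rp4 wp1
slot 2 (MUL): ISSUE — free A1,Mu1,Ld2,B0 rp2 wp0
slot 3 (MUL): stall WR_PORT — free A1,Mu1,Ld2,B0 rp2 wp0
slot 4 (BR): stall FU — free A1,Mu1,Ld2,B0 rp2 wp0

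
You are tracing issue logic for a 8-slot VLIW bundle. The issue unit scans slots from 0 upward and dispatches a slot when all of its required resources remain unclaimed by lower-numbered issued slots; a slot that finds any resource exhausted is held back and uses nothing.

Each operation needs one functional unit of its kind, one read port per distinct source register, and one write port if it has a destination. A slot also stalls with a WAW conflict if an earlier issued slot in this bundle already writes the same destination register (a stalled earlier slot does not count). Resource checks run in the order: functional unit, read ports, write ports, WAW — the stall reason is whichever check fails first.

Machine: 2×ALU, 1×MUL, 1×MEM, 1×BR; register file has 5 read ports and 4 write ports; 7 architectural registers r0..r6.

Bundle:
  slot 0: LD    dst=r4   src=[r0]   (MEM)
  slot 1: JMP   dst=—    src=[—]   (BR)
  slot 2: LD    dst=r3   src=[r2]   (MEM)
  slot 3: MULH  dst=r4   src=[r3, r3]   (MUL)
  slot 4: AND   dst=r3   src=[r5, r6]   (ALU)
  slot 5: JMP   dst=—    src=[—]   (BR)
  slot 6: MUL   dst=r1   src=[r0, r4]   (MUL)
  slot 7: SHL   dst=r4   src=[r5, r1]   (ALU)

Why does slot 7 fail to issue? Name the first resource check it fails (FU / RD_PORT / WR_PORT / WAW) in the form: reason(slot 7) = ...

reason(slot 7) = RD_PORT

#0 MEM src=r0 dispatched  <A:2 Mu:1 Ld:0 B:1 rd:4 wr:3>
#1 BR src=- dispatched  <A:2 Mu:1 Ld:0 B:0 rd:4 wr:3>
#2 MEM src=r2 held:FU  <A:2 Mu:1 Ld:0 B:0 rd:4 wr:3>
#3 MUL src=r3,r3 held:WAW  <A:2 Mu:1 Ld:0 B:0 rd:4 wr:3>
#4 ALU src=r5,r6 dispatched  <A:1 Mu:1 Ld:0 B:0 rd:2 wr:2>
#5 BR src=- held:FU  <A:1 Mu:1 Ld:0 B:0 rd:2 wr:2>
#6 MUL src=r0,r4 dispatched  <A:1 Mu:0 Ld:0 B:0 rd:0 wr:1>
#7 ALU src=r5,r1 held:RD_PORT  <A:1 Mu:0 Ld:0 B:0 rd:0 wr:1>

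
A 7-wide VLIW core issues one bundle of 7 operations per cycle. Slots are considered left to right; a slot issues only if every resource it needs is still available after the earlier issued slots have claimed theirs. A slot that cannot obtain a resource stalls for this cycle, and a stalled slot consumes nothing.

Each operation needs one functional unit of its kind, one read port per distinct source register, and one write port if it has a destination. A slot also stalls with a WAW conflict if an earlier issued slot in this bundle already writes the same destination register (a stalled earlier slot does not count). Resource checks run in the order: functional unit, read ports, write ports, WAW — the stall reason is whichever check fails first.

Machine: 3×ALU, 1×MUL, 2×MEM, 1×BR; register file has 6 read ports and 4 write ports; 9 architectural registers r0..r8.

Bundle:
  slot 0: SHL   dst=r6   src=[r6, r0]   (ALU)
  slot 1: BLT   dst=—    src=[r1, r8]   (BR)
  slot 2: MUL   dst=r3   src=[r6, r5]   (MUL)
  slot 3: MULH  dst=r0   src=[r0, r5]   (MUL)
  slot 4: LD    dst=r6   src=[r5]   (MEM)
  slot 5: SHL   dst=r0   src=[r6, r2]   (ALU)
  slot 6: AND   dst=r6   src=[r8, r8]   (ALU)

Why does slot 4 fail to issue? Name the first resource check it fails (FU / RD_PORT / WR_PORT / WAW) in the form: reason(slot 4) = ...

reason(slot 4) = RD_PORT

  0. ALU→r6 ⇒ go  {2A/1Mu/2Ld/1B | 4r 3w}
  1. BR ⇒ go  {2A/1Mu/2Ld/0B | 2r 3w}
  2. MUL→r3 ⇒ go  {2A/0Mu/2Ld/0B | 0r 2w}
  3. MUL→r0 ⇒ no(FU)  {2A/0Mu/2Ld/0B | 0r 2w}
  4. MEM→r6 ⇒ no(RD_PORT)  {2A/0Mu/2Ld/0B | 0r 2w}
  5. ALU→r0 ⇒ no(RD_PORT)  {2A/0Mu/2Ld/0B | 0r 2w}
  6. ALU→r6 ⇒ no(RD_PORT)  {2A/0Mu/2Ld/0B | 0r 2w}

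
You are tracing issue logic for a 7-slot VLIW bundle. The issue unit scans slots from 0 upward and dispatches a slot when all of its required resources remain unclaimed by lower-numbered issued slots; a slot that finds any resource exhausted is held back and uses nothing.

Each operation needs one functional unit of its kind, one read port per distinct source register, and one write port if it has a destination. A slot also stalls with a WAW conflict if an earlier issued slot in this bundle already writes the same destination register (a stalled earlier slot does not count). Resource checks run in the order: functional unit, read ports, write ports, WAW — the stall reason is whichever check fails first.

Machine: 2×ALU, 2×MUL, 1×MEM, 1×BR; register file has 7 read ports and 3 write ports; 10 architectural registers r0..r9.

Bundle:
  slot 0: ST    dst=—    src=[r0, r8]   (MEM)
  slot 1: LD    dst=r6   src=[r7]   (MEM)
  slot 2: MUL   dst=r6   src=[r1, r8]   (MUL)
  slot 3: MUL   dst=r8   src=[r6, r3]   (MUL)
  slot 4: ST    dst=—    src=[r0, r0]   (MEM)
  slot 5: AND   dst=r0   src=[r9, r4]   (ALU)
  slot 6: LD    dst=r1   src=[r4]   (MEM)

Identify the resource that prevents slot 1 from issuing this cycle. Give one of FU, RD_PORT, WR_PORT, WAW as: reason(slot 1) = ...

reason(slot 1) = FU

  0. MEM ⇒ go  {2A/2Mu/0Ld/1B | 5r 3w}
  1. MEM→r6 ⇒ no(FU)  {2A/2Mu/0Ld/1B | 5r 3w}
  2. MUL→r6 ⇒ go  {2A/1Mu/0Ld/1B | 3r 2w}
  3. MUL→r8 ⇒ go  {2A/0Mu/0Ld/1B | 1r 1w}
  4. MEM ⇒ no(FU)  {2A/0Mu/0Ld/1B | 1r 1w}
  5. ALU→r0 ⇒ no(RD_PORT)  {2A/0Mu/0Ld/1B | 1r 1w}
  6. MEM→r1 ⇒ no(FU)  {2A/0Mu/0Ld/1B | 1r 1w}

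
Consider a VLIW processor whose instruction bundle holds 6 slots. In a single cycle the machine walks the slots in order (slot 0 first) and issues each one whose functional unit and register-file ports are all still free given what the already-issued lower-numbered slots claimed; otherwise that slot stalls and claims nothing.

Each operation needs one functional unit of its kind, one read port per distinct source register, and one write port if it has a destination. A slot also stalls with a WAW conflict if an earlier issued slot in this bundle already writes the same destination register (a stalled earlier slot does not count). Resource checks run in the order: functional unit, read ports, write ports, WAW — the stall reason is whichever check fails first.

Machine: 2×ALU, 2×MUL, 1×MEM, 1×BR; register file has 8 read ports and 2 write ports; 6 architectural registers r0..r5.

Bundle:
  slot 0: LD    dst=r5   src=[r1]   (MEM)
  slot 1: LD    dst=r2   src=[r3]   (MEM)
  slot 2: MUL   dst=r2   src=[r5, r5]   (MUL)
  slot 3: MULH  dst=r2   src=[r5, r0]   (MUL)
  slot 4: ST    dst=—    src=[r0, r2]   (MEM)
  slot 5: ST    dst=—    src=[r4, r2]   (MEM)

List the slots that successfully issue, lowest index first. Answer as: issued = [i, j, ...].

(0) want 1×MEM +1rd +1wr — yes → AL2|MU2|ME0|BR1|rd7|wr1
(1) want 1×MEM +1rd +1wr — FU → AL2|MU2|ME0|BR1|rd7|wr1
(2) want 1×MUL +1rd +1wr — yes → AL2|MU1|ME0|BR1|rd6|wr0
(3) want 1×MUL +2rd +1wr — WR_PORT → AL2|MU1|ME0|BR1|rd6|wr0
(4) want 1×MEM +2rd +0wr — FU → AL2|MU1|ME0|BR1|rd6|wr0
(5) want 1×MEM +2rd +0wr — FU → AL2|MU1|ME0|BR1|rd6|wr0

issued = [0, 2]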